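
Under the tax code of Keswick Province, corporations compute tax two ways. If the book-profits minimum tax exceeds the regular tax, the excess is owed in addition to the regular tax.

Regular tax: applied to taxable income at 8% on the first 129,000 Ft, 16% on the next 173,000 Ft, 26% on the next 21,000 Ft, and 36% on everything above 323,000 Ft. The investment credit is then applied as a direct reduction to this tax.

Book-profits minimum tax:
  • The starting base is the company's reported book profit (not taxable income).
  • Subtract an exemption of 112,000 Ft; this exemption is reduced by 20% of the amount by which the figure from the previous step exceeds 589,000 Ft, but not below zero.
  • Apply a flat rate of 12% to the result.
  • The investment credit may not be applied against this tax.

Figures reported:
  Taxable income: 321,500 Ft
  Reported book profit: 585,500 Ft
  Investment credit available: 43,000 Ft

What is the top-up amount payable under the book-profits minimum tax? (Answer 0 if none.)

56,750 Ft

Book-profits minimum tax:
  Base (reported book profit): 585,500 Ft
  Exemption: 585,500 Ft ≤ 589,000 Ft, so full 112,000 Ft applies
  Base: 585,500 Ft − 112,000 Ft = 473,500 Ft
  473,500 Ft × 12% = 56,820 Ft

Regular tax:
  129,000 Ft × 8% = 10,320 Ft
  173,000 Ft × 16% = 27,680 Ft
  19,500 Ft × 26% = 5,070 Ft
  → 43,070 Ft
  Less investment credit 43,000 Ft → 70 Ft

Excess of book-profits minimum tax over regular tax: 56,820 Ft − 70 Ft = 56,750 Ft.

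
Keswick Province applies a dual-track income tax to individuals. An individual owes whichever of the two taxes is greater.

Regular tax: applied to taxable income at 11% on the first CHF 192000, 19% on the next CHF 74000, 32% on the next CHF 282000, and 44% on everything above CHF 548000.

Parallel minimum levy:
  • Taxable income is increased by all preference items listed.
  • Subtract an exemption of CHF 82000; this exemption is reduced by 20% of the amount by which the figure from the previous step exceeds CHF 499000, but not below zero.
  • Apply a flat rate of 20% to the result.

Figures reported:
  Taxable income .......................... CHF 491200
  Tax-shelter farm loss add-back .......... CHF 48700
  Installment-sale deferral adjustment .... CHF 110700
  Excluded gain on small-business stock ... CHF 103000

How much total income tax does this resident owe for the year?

CHF 144504

Regular tax:
  CHF 192000 × 11% = CHF 21120
  CHF 74000 × 19% = CHF 14060
  CHF 225200 × 32% = CHF 72064
  → CHF 107244

Parallel minimum levy:
  Adjusted income: CHF 491200 + CHF 48700 + CHF 110700 + CHF 103000 = CHF 753600
  Exemption: CHF 82000 − 20% × (CHF 753600 − CHF 499000) = CHF 82000 − CHF 50920 = CHF 31080
  Base: CHF 753600 − CHF 31080 = CHF 722520
  CHF 722520 × 20% = CHF 144504

CHF 144504 > CHF 107244, so the parallel minimum levy is the binding amount.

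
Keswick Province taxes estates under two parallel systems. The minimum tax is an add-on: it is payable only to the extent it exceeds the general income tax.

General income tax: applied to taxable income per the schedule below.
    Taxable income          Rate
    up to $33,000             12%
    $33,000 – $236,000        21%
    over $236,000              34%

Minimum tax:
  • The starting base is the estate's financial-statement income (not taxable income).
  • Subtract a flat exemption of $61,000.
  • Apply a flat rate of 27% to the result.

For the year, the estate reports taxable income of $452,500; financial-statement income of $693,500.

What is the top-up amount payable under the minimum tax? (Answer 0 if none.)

$50,575

Minimum tax:
  Base (financial-statement income): $693,500
  Less exemption $61,000 → base $632,500
  $632,500 × 27% = $170,775

General income tax:
  $33,000 × 12% = $3,960
  $203,000 × 21% = $42,630
  $216,500 × 34% = $73,610
  → $120,200

Excess of minimum tax over general income tax: $170,775 − $120,200 = $50,575.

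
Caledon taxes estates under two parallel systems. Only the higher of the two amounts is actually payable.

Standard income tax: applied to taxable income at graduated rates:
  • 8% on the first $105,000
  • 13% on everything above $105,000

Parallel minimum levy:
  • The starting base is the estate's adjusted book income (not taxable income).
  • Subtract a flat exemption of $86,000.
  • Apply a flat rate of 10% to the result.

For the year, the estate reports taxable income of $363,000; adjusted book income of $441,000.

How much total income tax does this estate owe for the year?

$41,940

Standard income tax:
  $105,000 × 8% = $8,400
  $258,000 × 13% = $33,540
  → $41,940

Parallel minimum levy:
  Base (adjusted book income): $441,000
  Less exemption $86,000 → base $355,000
  $355,000 × 10% = $35,500

$41,940 > $35,500, so the standard income tax governs.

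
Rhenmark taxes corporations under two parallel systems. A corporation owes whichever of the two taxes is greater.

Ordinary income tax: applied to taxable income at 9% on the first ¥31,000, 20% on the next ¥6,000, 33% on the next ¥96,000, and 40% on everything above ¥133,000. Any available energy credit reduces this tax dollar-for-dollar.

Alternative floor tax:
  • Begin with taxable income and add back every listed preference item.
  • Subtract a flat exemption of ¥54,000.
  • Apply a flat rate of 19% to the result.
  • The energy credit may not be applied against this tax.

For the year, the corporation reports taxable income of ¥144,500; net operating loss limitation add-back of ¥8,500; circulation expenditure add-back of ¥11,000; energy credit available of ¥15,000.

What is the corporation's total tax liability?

Ordinary income tax:
  ¥31,000 × 9% = ¥2,790
  ¥6,000 × 20% = ¥1,200
  ¥96,000 × 33% = ¥31,680
  ¥11,500 × 40% = ¥4,600
  → ¥40,270
  Less energy credit ¥15,000 → ¥25,270

Alternative floor tax:
  Adjusted income: ¥144,500 + ¥8,500 + ¥11,000 = ¥164,000
  Less exemption ¥54,000 → base ¥110,000
  ¥110,000 × 19% = ¥20,900

¥25,270 > ¥20,900, so the ordinary income tax governs.

¥25,270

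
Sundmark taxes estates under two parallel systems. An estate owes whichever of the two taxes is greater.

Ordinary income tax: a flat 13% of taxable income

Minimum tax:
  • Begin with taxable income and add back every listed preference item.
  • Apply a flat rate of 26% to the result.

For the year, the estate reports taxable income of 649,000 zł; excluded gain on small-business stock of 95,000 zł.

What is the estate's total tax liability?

Minimum tax:
  Adjusted income: 649,000 zł + 95,000 zł = 744,000 zł
  744,000 zł × 26% = 193,440 zł

Ordinary income tax:
  649,000 zł × 13% = 84,370 zł

193,440 zł > 84,370 zł, so the minimum tax is the binding amount.

193,440 zł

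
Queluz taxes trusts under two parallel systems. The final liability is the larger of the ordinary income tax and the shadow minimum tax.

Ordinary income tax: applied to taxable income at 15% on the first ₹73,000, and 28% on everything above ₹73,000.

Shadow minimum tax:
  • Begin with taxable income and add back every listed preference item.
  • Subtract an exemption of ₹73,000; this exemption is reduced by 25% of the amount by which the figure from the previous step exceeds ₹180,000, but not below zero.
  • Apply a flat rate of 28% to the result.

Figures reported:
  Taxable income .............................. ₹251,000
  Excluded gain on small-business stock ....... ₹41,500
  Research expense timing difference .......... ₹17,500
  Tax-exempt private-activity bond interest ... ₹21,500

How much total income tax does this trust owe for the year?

₹82,985

Shadow minimum tax:
  Adjusted income: ₹251,000 + ₹41,500 + ₹17,500 + ₹21,500 = ₹331,500
  Exemption: ₹73,000 − 25% × (₹331,500 − ₹180,000) = ₹73,000 − ₹37,875 = ₹35,125
  Base: ₹331,500 − ₹35,125 = ₹296,375
  ₹296,375 × 28% = ₹82,985

Ordinary income tax:
  ₹73,000 × 15% = ₹10,950
  ₹178,000 × 28% = ₹49,840
  → ₹60,790

₹82,985 > ₹60,790, so the shadow minimum tax is the binding amount.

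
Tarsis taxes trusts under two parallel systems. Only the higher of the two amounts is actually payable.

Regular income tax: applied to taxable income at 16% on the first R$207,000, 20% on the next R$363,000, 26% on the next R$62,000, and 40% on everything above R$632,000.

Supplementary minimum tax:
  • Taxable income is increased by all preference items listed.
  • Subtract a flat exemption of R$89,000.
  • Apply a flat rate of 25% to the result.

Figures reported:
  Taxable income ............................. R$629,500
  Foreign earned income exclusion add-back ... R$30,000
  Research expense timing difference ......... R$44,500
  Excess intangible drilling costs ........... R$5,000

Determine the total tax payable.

R$155,000

Supplementary minimum tax:
  Adjusted income: R$629,500 + R$30,000 + R$44,500 + R$5,000 = R$709,000
  Less exemption R$89,000 → base R$620,000
  R$620,000 × 25% = R$155,000

Regular income tax:
  R$207,000 × 16% = R$33,120
  R$363,000 × 20% = R$72,600
  R$59,500 × 26% = R$15,470
  → R$121,190

R$155,000 > R$121,190, so the supplementary minimum tax is the binding amount.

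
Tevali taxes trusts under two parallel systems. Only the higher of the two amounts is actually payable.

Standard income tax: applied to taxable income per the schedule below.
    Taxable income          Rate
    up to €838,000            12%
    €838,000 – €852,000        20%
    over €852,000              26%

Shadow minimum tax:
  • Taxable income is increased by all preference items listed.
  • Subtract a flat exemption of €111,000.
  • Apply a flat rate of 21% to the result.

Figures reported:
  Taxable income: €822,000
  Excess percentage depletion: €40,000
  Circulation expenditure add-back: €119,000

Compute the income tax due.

Shadow minimum tax:
  Adjusted income: €822,000 + €40,000 + €119,000 = €981,000
  Less exemption €111,000 → base €870,000
  €870,000 × 21% = €182,700

Standard income tax:
  €822,000 × 12% = €98,640

€182,700 > €98,640, so the shadow minimum tax is the binding amount.

€182,700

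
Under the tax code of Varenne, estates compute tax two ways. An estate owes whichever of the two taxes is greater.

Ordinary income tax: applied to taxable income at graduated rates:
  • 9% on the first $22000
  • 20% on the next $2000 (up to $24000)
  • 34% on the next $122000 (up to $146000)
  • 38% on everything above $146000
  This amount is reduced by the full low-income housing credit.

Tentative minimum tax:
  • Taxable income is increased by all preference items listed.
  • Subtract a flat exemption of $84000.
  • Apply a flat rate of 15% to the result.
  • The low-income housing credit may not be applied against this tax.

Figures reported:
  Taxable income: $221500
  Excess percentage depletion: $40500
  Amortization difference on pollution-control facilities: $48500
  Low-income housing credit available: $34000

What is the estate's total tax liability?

Ordinary income tax:
  $22000 × 9% = $1980
  $2000 × 20% = $400
  $122000 × 34% = $41480
  $75500 × 38% = $28690
  → $72550
  Less low-income housing credit $34000 → $38550

Tentative minimum tax:
  Adjusted income: $221500 + $40500 + $48500 = $310500
  Less exemption $84000 → base $226500
  $226500 × 15% = $33975

$38550 > $33975, so the ordinary income tax governs.

$38550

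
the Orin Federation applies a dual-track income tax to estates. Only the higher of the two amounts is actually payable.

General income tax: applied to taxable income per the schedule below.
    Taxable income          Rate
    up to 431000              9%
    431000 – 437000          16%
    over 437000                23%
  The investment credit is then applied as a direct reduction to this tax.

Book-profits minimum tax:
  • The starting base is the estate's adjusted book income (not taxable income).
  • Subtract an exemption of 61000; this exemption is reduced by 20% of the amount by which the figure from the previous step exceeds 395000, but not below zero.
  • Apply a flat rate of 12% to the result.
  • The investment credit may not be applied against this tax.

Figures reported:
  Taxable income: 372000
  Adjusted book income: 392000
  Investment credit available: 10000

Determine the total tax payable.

39720

Book-profits minimum tax:
  Base (adjusted book income): 392000
  Exemption: 392000 ≤ 395000, so full 61000 applies
  Base: 392000 − 61000 = 331000
  331000 × 12% = 39720

General income tax:
  372000 × 9% = 33480
  Less investment credit 10000 → 23480

39720 > 23480, so the book-profits minimum tax is the binding amount.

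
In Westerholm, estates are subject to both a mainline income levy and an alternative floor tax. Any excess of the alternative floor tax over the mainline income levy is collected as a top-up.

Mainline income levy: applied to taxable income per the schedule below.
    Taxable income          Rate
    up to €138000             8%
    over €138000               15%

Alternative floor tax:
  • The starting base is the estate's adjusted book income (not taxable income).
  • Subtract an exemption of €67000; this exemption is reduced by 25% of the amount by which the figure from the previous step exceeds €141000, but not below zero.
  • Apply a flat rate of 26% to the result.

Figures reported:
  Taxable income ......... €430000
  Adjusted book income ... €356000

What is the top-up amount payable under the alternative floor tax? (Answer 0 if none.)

Mainline income levy:
  €138000 × 8% = €11040
  €292000 × 15% = €43800
  → €54840

Alternative floor tax:
  Base (adjusted book income): €356000
  Exemption: €67000 − 25% × (€356000 − €141000) = €67000 − €53750 = €13250
  Base: €356000 − €13250 = €342750
  €342750 × 26% = €89115

Excess of alternative floor tax over mainline income levy: €89115 − €54840 = €34275.

€34275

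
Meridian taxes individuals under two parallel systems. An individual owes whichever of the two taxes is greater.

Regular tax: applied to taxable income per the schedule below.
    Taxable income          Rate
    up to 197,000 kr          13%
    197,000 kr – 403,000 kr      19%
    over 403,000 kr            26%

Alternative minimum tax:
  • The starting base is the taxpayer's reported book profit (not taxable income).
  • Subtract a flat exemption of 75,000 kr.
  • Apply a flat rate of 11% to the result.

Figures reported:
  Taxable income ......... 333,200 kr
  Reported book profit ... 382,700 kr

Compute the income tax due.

Alternative minimum tax:
  Base (reported book profit): 382,700 kr
  Less exemption 75,000 kr → base 307,700 kr
  307,700 kr × 11% = 33,847 kr

Regular tax:
  197,000 kr × 13% = 25,610 kr
  136,200 kr × 19% = 25,878 kr
  → 51,488 kr

51,488 kr > 33,847 kr, so the regular tax governs.

51,488 kr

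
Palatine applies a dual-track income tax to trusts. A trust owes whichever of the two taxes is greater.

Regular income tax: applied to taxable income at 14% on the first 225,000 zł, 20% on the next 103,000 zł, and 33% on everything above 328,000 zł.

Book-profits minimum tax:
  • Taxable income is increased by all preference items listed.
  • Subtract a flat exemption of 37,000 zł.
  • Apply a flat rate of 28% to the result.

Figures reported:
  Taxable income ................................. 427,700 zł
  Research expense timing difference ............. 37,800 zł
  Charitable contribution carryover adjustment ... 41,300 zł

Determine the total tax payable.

131,544 zł

Regular income tax:
  225,000 zł × 14% = 31,500 zł
  103,000 zł × 20% = 20,600 zł
  99,700 zł × 33% = 32,901 zł
  → 85,001 zł

Book-profits minimum tax:
  Adjusted income: 427,700 zł + 37,800 zł + 41,300 zł = 506,800 zł
  Less exemption 37,000 zł → base 469,800 zł
  469,800 zł × 28% = 131,544 zł

131,544 zł > 85,001 zł, so the book-profits minimum tax is the binding amount.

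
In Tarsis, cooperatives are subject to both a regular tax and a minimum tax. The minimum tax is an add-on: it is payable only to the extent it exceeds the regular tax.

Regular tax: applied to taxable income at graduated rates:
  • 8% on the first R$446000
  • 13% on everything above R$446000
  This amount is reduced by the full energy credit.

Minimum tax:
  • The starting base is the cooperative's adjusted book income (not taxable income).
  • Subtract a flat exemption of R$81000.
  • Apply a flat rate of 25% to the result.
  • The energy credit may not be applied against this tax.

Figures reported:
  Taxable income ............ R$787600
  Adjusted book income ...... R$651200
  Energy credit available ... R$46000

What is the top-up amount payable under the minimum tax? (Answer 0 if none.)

R$108462

Minimum tax:
  Base (adjusted book income): R$651200
  Less exemption R$81000 → base R$570200
  R$570200 × 25% = R$142550

Regular tax:
  R$446000 × 8% = R$35680
  R$341600 × 13% = R$44408
  → R$80088
  Less energy credit R$46000 → R$34088

Excess of minimum tax over regular tax: R$142550 − R$34088 = R$108462.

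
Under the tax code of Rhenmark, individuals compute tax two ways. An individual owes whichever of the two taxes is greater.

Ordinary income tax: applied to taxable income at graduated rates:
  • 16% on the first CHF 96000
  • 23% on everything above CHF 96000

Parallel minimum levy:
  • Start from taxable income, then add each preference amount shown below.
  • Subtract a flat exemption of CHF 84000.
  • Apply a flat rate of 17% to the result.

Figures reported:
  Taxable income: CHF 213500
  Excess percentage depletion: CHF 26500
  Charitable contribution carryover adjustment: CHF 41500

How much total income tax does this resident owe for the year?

CHF 42385

Parallel minimum levy:
  Adjusted income: CHF 213500 + CHF 26500 + CHF 41500 = CHF 281500
  Less exemption CHF 84000 → base CHF 197500
  CHF 197500 × 17% = CHF 33575

Ordinary income tax:
  CHF 96000 × 16% = CHF 15360
  CHF 117500 × 23% = CHF 27025
  → CHF 42385

CHF 42385 > CHF 33575, so the ordinary income tax governs.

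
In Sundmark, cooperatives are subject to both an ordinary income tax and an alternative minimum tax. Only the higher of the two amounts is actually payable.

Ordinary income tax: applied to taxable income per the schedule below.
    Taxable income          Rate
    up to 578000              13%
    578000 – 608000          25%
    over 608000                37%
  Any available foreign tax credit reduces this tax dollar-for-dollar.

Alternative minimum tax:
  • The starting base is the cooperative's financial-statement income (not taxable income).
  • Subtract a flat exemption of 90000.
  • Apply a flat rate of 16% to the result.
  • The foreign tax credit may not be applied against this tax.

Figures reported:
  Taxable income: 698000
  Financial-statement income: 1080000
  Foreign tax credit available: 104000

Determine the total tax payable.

158400

Alternative minimum tax:
  Base (financial-statement income): 1080000
  Less exemption 90000 → base 990000
  990000 × 16% = 158400

Ordinary income tax:
  578000 × 13% = 75140
  30000 × 25% = 7500
  90000 × 37% = 33300
  → 115940
  Less foreign tax credit 104000 → 11940

158400 > 11940, so the alternative minimum tax is the binding amount.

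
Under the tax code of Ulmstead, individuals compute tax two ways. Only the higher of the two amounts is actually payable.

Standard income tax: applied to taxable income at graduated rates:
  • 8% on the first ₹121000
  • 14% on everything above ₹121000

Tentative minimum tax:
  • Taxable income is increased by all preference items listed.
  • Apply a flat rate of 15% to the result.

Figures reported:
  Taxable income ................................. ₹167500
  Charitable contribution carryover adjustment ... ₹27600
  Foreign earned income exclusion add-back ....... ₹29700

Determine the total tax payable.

Standard income tax:
  ₹121000 × 8% = ₹9680
  ₹46500 × 14% = ₹6510
  → ₹16190

Tentative minimum tax:
  Adjusted income: ₹167500 + ₹27600 + ₹29700 = ₹224800
  ₹224800 × 15% = ₹33720

₹33720 > ₹16190, so the tentative minimum tax is the binding amount.

₹33720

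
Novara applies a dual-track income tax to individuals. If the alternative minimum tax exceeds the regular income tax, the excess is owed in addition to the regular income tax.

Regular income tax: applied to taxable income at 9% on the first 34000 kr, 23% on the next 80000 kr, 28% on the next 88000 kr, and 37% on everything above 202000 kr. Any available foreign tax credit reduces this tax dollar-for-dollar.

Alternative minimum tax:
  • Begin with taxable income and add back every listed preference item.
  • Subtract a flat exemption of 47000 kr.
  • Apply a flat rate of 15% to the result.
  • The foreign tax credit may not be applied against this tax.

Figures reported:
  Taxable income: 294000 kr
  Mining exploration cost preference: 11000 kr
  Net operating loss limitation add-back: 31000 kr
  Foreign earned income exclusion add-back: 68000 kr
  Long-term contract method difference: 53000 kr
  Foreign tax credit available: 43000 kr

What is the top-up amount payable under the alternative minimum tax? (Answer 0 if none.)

Regular income tax:
  34000 kr × 9% = 3060 kr
  80000 kr × 23% = 18400 kr
  88000 kr × 28% = 24640 kr
  92000 kr × 37% = 34040 kr
  → 80140 kr
  Less foreign tax credit 43000 kr → 37140 kr

Alternative minimum tax:
  Adjusted income: 294000 kr + 11000 kr + 31000 kr + 68000 kr + 53000 kr = 457000 kr
  Less exemption 47000 kr → base 410000 kr
  410000 kr × 15% = 61500 kr

Excess of alternative minimum tax over regular income tax: 61500 kr − 37140 kr = 24360 kr.

24360 kr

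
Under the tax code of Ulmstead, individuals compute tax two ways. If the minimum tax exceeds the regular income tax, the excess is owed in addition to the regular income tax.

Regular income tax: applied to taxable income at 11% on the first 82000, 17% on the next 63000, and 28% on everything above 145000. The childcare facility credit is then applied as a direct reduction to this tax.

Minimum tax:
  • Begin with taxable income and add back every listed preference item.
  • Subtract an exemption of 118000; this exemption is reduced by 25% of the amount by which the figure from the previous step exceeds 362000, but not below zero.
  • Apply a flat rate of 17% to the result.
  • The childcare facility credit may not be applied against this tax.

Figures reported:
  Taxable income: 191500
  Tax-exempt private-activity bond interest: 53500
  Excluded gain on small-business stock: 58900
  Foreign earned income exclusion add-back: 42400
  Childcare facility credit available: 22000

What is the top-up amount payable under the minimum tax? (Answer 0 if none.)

28061

Minimum tax:
  Adjusted income: 191500 + 53500 + 58900 + 42400 = 346300
  Exemption: 346300 ≤ 362000, so full 118000 applies
  Base: 346300 − 118000 = 228300
  228300 × 17% = 38811

Regular income tax:
  82000 × 11% = 9020
  63000 × 17% = 10710
  46500 × 28% = 13020
  → 32750
  Less childcare facility credit 22000 → 10750

Excess of minimum tax over regular income tax: 38811 − 10750 = 28061.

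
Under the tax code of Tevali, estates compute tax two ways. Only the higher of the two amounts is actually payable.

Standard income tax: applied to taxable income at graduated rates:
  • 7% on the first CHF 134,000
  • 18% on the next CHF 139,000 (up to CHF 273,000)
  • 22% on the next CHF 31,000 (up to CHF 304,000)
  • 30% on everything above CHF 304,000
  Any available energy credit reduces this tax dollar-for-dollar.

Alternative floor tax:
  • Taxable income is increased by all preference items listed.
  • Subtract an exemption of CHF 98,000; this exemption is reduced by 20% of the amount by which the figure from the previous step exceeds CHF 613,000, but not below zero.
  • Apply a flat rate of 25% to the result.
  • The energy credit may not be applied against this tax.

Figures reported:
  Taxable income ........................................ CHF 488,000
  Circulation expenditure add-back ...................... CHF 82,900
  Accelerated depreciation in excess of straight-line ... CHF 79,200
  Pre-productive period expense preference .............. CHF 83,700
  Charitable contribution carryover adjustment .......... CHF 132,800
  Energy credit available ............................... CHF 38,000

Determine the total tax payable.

CHF 204,830

Alternative floor tax:
  Adjusted income: CHF 488,000 + CHF 82,900 + CHF 79,200 + CHF 83,700 + CHF 132,800 = CHF 866,600
  Exemption: CHF 98,000 − 20% × (CHF 866,600 − CHF 613,000) = CHF 98,000 − CHF 50,720 = CHF 47,280
  Base: CHF 866,600 − CHF 47,280 = CHF 819,320
  CHF 819,320 × 25% = CHF 204,830

Standard income tax:
  CHF 134,000 × 7% = CHF 9,380
  CHF 139,000 × 18% = CHF 25,020
  CHF 31,000 × 22% = CHF 6,820
  CHF 184,000 × 30% = CHF 55,200
  → CHF 96,420
  Less energy credit CHF 38,000 → CHF 58,420

CHF 204,830 > CHF 58,420, so the alternative floor tax is the binding amount.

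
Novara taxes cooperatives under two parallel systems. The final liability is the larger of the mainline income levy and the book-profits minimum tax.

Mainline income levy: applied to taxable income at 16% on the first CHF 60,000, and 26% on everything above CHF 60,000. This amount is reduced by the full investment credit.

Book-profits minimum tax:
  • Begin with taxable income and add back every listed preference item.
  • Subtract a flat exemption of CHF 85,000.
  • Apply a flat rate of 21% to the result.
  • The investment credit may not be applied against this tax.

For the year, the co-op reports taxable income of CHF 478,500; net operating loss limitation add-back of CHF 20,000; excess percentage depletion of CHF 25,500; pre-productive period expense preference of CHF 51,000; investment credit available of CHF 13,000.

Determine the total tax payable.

CHF 105,410

Mainline income levy:
  CHF 60,000 × 16% = CHF 9,600
  CHF 418,500 × 26% = CHF 108,810
  → CHF 118,410
  Less investment credit CHF 13,000 → CHF 105,410

Book-profits minimum tax:
  Adjusted income: CHF 478,500 + CHF 20,000 + CHF 25,500 + CHF 51,000 = CHF 575,000
  Less exemption CHF 85,000 → base CHF 490,000
  CHF 490,000 × 21% = CHF 102,900

CHF 105,410 > CHF 102,900, so the mainline income levy governs.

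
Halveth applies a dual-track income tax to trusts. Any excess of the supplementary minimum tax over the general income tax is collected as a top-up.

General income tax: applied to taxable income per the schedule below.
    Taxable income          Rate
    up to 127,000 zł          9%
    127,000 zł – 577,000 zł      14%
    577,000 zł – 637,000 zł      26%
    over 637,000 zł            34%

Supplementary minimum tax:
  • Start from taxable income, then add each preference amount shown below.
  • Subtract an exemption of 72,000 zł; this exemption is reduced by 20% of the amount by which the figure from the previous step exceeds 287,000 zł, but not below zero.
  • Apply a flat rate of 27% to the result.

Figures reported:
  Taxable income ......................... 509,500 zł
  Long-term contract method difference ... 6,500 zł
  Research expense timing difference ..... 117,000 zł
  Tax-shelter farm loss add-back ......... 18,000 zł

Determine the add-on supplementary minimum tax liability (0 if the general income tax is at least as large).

110,790 zł

General income tax:
  127,000 zł × 9% = 11,430 zł
  382,500 zł × 14% = 53,550 zł
  → 64,980 zł

Supplementary minimum tax:
  Adjusted income: 509,500 zł + 6,500 zł + 117,000 zł + 18,000 zł = 651,000 zł
  Exemption: 20% × (651,000 zł − 287,000 zł) = 72,800 zł ≥ 72,000 zł, so the exemption is fully phased out
  Base: 651,000 zł − 0 zł = 651,000 zł
  651,000 zł × 27% = 175,770 zł

Excess of supplementary minimum tax over general income tax: 175,770 zł − 64,980 zł = 110,790 zł.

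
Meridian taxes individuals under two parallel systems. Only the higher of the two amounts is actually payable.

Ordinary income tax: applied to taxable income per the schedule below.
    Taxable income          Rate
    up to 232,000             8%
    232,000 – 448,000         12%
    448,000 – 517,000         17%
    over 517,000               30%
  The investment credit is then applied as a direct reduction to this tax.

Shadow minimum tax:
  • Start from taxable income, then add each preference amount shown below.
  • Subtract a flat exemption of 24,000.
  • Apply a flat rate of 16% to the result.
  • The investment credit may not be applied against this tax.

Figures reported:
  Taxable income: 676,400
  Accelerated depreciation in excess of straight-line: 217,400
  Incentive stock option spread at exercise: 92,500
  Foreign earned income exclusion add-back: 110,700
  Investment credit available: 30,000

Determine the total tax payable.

Ordinary income tax:
  232,000 × 8% = 18,560
  216,000 × 12% = 25,920
  69,000 × 17% = 11,730
  159,400 × 30% = 47,820
  → 104,030
  Less investment credit 30,000 → 74,030

Shadow minimum tax:
  Adjusted income: 676,400 + 217,400 + 92,500 + 110,700 = 1,097,000
  Less exemption 24,000 → base 1,073,000
  1,073,000 × 16% = 171,680

171,680 > 74,030, so the shadow minimum tax is the binding amount.

171,680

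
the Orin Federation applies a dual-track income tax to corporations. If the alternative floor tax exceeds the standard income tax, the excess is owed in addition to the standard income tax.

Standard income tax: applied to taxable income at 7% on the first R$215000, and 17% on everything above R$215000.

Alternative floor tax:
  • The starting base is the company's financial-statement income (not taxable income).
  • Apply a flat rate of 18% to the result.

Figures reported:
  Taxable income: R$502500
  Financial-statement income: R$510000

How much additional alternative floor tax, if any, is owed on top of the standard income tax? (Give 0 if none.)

R$27875

Standard income tax:
  R$215000 × 7% = R$15050
  R$287500 × 17% = R$48875
  → R$63925

Alternative floor tax:
  Base (financial-statement income): R$510000
  R$510000 × 18% = R$91800

Excess of alternative floor tax over standard income tax: R$91800 − R$63925 = R$27875.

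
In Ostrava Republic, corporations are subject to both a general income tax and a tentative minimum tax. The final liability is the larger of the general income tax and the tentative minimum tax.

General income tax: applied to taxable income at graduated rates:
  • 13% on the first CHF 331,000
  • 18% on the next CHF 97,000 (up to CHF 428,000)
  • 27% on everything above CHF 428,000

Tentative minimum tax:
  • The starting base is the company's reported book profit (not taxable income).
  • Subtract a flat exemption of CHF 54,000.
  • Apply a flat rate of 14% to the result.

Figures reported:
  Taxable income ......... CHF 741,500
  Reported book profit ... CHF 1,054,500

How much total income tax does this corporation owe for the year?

Tentative minimum tax:
  Base (reported book profit): CHF 1,054,500
  Less exemption CHF 54,000 → base CHF 1,000,500
  CHF 1,000,500 × 14% = CHF 140,070

General income tax:
  CHF 331,000 × 13% = CHF 43,030
  CHF 97,000 × 18% = CHF 17,460
  CHF 313,500 × 27% = CHF 84,645
  → CHF 145,135

CHF 145,135 > CHF 140,070, so the general income tax governs.

CHF 145,135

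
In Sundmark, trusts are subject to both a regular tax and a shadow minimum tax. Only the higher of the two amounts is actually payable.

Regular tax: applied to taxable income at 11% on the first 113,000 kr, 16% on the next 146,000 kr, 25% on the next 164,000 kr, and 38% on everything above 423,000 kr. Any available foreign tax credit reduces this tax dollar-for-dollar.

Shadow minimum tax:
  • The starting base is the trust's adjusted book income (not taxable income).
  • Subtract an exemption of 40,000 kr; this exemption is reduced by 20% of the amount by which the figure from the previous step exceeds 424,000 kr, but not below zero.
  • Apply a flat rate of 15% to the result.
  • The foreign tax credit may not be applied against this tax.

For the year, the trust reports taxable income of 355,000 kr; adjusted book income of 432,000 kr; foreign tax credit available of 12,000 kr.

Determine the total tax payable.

59,040 kr

Regular tax:
  113,000 kr × 11% = 12,430 kr
  146,000 kr × 16% = 23,360 kr
  96,000 kr × 25% = 24,000 kr
  → 59,790 kr
  Less foreign tax credit 12,000 kr → 47,790 kr

Shadow minimum tax:
  Base (adjusted book income): 432,000 kr
  Exemption: 40,000 kr − 20% × (432,000 kr − 424,000 kr) = 40,000 kr − 1,600 kr = 38,400 kr
  Base: 432,000 kr − 38,400 kr = 393,600 kr
  393,600 kr × 15% = 59,040 kr

59,040 kr > 47,790 kr, so the shadow minimum tax is the binding amount.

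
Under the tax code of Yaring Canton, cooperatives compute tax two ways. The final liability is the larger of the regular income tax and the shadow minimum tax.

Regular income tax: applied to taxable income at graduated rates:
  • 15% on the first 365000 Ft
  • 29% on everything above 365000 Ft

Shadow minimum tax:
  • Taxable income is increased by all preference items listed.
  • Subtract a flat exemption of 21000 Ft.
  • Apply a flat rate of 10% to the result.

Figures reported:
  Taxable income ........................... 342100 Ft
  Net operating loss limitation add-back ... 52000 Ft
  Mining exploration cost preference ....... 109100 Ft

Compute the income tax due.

Regular income tax:
  342100 Ft × 15% = 51315 Ft

Shadow minimum tax:
  Adjusted income: 342100 Ft + 52000 Ft + 109100 Ft = 503200 Ft
  Less exemption 21000 Ft → base 482200 Ft
  482200 Ft × 10% = 48220 Ft

51315 Ft > 48220 Ft, so the regular income tax governs.

51315 Ft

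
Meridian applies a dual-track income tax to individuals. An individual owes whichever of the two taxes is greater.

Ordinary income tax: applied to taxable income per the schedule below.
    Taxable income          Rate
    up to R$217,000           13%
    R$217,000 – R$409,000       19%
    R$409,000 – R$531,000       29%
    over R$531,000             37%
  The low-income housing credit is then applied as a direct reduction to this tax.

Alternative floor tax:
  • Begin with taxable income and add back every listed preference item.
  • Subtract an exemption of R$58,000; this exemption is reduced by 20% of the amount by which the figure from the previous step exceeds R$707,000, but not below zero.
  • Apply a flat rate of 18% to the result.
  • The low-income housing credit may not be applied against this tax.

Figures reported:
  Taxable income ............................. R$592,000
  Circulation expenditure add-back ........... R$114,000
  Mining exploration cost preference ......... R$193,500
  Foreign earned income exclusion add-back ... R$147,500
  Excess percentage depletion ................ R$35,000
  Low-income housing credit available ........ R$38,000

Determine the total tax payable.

Alternative floor tax:
  Adjusted income: R$592,000 + R$114,000 + R$193,500 + R$147,500 + R$35,000 = R$1,082,000
  Exemption: 20% × (R$1,082,000 − R$707,000) = R$75,000 ≥ R$58,000, so the exemption is fully phased out
  Base: R$1,082,000 − R$0 = R$1,082,000
  R$1,082,000 × 18% = R$194,760

Ordinary income tax:
  R$217,000 × 13% = R$28,210
  R$192,000 × 19% = R$36,480
  R$122,000 × 29% = R$35,380
  R$61,000 × 37% = R$22,570
  → R$122,640
  Less low-income housing credit R$38,000 → R$84,640

R$194,760 > R$84,640, so the alternative floor tax is the binding amount.

R$194,760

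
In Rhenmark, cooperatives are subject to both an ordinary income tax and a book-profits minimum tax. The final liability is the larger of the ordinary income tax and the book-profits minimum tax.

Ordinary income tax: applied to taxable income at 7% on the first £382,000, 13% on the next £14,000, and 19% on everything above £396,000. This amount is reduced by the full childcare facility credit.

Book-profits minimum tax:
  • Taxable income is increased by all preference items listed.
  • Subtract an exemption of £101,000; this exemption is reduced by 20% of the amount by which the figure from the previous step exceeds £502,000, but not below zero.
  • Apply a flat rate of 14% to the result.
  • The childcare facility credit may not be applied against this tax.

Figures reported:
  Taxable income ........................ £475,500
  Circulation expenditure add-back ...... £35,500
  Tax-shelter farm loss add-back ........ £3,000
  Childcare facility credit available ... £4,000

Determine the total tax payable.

Book-profits minimum tax:
  Adjusted income: £475,500 + £35,500 + £3,000 = £514,000
  Exemption: £101,000 − 20% × (£514,000 − £502,000) = £101,000 − £2,400 = £98,600
  Base: £514,000 − £98,600 = £415,400
  £415,400 × 14% = £58,156

Ordinary income tax:
  £382,000 × 7% = £26,740
  £14,000 × 13% = £1,820
  £79,500 × 19% = £15,105
  → £43,665
  Less childcare facility credit £4,000 → £39,665

£58,156 > £39,665, so the book-profits minimum tax is the binding amount.

£58,156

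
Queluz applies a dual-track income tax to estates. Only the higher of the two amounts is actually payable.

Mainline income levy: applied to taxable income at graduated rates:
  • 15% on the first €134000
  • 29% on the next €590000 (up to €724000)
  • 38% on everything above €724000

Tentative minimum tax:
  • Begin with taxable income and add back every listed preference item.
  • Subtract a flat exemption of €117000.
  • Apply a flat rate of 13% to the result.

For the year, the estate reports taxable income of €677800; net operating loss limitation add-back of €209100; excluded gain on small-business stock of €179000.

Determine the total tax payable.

€177802

Tentative minimum tax:
  Adjusted income: €677800 + €209100 + €179000 = €1065900
  Less exemption €117000 → base €948900
  €948900 × 13% = €123357

Mainline income levy:
  €134000 × 15% = €20100
  €543800 × 29% = €157702
  → €177802

€177802 > €123357, so the mainline income levy governs.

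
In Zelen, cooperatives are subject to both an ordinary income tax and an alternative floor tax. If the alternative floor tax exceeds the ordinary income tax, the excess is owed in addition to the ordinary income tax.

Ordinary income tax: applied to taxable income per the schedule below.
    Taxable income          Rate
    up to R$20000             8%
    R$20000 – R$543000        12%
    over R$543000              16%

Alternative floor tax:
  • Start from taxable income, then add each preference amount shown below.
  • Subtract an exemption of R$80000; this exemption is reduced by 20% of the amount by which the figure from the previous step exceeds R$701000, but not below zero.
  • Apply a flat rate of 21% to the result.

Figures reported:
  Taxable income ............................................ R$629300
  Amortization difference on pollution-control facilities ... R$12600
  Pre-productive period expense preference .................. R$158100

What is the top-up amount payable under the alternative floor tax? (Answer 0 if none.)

Alternative floor tax:
  Adjusted income: R$629300 + R$12600 + R$158100 = R$800000
  Exemption: R$80000 − 20% × (R$800000 − R$701000) = R$80000 − R$19800 = R$60200
  Base: R$800000 − R$60200 = R$739800
  R$739800 × 21% = R$155358

Ordinary income tax:
  R$20000 × 8% = R$1600
  R$523000 × 12% = R$62760
  R$86300 × 16% = R$13808
  → R$78168

Excess of alternative floor tax over ordinary income tax: R$155358 − R$78168 = R$77190.

R$77190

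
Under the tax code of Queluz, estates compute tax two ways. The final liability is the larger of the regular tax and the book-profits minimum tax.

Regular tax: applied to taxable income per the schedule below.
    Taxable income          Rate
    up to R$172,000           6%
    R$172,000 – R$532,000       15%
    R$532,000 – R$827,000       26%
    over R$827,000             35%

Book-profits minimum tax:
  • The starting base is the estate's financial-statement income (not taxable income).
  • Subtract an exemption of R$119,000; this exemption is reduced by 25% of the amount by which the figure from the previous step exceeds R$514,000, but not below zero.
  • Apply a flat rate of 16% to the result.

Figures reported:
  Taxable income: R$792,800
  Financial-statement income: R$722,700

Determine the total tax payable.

R$132,128

Book-profits minimum tax:
  Base (financial-statement income): R$722,700
  Exemption: R$119,000 − 25% × (R$722,700 − R$514,000) = R$119,000 − R$52,175 = R$66,825
  Base: R$722,700 − R$66,825 = R$655,875
  R$655,875 × 16% = R$104,940

Regular tax:
  R$172,000 × 6% = R$10,320
  R$360,000 × 15% = R$54,000
  R$260,800 × 26% = R$67,808
  → R$132,128

R$132,128 > R$104,940, so the regular tax governs.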